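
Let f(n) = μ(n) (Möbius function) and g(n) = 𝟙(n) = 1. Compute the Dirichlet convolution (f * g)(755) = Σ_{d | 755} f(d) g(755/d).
(μ * 𝟙)(755) = 0

Divisors of 755: [1, 5, 151, 755]. For each d | 755:
  d = 1: μ(1) · 𝟙(755/1) = 1 · 1 = 1
  d = 5: μ(5) · 𝟙(755/5) = -1 · 1 = -1
  d = 151: μ(151) · 𝟙(755/151) = -1 · 1 = -1
  d = 755: μ(755) · 𝟙(755/755) = 1 · 1 = 1
Summing: (μ * 𝟙)(755) = 1 + -1 + -1 + 1 = 0.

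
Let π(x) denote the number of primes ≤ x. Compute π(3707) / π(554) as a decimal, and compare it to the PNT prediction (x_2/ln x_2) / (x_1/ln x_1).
π(3707)/π(554) = 517/101 ≈ 5.1188;  PNT prediction ≈ 5.1436.

π(554) = 101 and π(3707) = 517, so π(3707)/π(554) ≈ 5.1188. The PNT-predicted ratio is (3707/ln(3707)) / (554/ln(554)) ≈ 5.1436. The two agree to within a few percent, as expected.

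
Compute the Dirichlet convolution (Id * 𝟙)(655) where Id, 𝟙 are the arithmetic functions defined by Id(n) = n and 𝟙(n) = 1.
(Id * 𝟙)(655) = 792

Divisors of 655: [1, 5, 131, 655]. For each d | 655:
  d = 1: Id(1) · 𝟙(655/1) = 1 · 1 = 1
  d = 5: Id(5) · 𝟙(655/5) = 5 · 1 = 5
  d = 131: Id(131) · 𝟙(655/131) = 131 · 1 = 131
  d = 655: Id(655) · 𝟙(655/655) = 655 · 1 = 655
Summing: (Id * 𝟙)(655) = 1 + 5 + 131 + 655 = 792.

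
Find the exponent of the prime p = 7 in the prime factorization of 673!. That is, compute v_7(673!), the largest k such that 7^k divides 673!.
v_7(673!) = 110

Legendre's formula: v_p(n!) = Σ_{k ≥ 1} ⌊n / p^k⌋. For p = 7, n = 673, the terms are:
  ⌊673/7^1⌋ = ⌊673/7⌋ = 96
  ⌊673/7^2⌋ = ⌊673/49⌋ = 13
  ⌊673/7^3⌋ = ⌊673/343⌋ = 1
(the next term ⌊673/7^4⌋ = 0, terminating the sum). Summing: v_7(673!) = 96 + 13 + 1 = 110.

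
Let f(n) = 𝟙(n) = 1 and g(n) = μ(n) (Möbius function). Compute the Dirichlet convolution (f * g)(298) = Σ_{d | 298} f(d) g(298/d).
(𝟙 * μ)(298) = 0

Divisors of 298: [1, 2, 149, 298]. For each d | 298:
  d = 1: 𝟙(1) · μ(298/1) = 1 · 1 = 1
  d = 2: 𝟙(2) · μ(298/2) = 1 · -1 = -1
  d = 149: 𝟙(149) · μ(298/149) = 1 · -1 = -1
  d = 298: 𝟙(298) · μ(298/298) = 1 · 1 = 1
Summing: (𝟙 * μ)(298) = 1 + -1 + -1 + 1 = 0.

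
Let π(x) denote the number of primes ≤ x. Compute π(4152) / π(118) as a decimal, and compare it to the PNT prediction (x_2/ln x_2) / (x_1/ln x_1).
π(4152)/π(118) = 570/30 ≈ 19.0000;  PNT prediction ≈ 20.1484.

π(118) = 30 and π(4152) = 570, so π(4152)/π(118) ≈ 19.0000. The PNT-predicted ratio is (4152/ln(4152)) / (118/ln(118)) ≈ 20.1484. The two agree to within a few percent, as expected.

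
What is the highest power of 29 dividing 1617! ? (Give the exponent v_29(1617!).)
v_29(1617!) = 56

Legendre's formula: v_p(n!) = Σ_{k ≥ 1} ⌊n / p^k⌋. For p = 29, n = 1617, the terms are:
  ⌊1617/29^1⌋ = ⌊1617/29⌋ = 55
  ⌊1617/29^2⌋ = ⌊1617/841⌋ = 1
(the next term ⌊1617/29^3⌋ = 0, terminating the sum). Summing: v_29(1617!) = 55 + 1 = 56.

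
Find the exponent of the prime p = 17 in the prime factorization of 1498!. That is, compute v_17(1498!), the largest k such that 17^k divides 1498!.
v_17(1498!) = 93

Legendre's formula: v_p(n!) = Σ_{k ≥ 1} ⌊n / p^k⌋. For p = 17, n = 1498, the terms are:
  ⌊1498/17^1⌋ = ⌊1498/17⌋ = 88
  ⌊1498/17^2⌋ = ⌊1498/289⌋ = 5
(the next term ⌊1498/17^3⌋ = 0, terminating the sum). Summing: v_17(1498!) = 88 + 5 = 93.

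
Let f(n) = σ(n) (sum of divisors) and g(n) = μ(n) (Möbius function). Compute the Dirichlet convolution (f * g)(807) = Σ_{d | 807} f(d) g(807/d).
(σ * μ)(807) = 807

Divisors of 807: [1, 3, 269, 807]. For each d | 807:
  d = 1: σ(1) · μ(807/1) = 1 · 1 = 1
  d = 3: σ(3) · μ(807/3) = 4 · -1 = -4
  d = 269: σ(269) · μ(807/269) = 270 · -1 = -270
  d = 807: σ(807) · μ(807/807) = 1080 · 1 = 1080
Summing: (σ * μ)(807) = 1 + -4 + -270 + 1080 = 807.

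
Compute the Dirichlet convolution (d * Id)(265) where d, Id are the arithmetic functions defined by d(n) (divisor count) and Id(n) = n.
(d * Id)(265) = 385

Divisors of 265: [1, 5, 53, 265]. For each d | 265:
  d = 1: d(1) · Id(265/1) = 1 · 265 = 265
  d = 5: d(5) · Id(265/5) = 2 · 53 = 106
  d = 53: d(53) · Id(265/53) = 2 · 5 = 10
  d = 265: d(265) · Id(265/265) = 4 · 1 = 4
Summing: (d * Id)(265) = 265 + 106 + 10 + 4 = 385.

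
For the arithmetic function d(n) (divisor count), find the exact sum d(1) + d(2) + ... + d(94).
Σ_{n ≤ 94} d(n) = 443

Compute d(n) for each 1 ≤ n ≤ 94: d(1) = 1, d(2) = 2, d(3) = 2, d(4) = 3, d(5) = 2, d(6) = 4, d(7) = 2, d(8) = 4, d(9) = 3, d(10) = 4, d(11) = 2, d(12) = 6, d(13) = 2, d(14) = 4, d(15) = 4, d(16) = 5, d(17) = 2, d(18) = 6, d(19) = 2, d(20) = 6, d(21) = 4, d(22) = 4, d(23) = 2, d(24) = 8, d(25) = 3, d(26) = 4, d(27) = 4, d(28) = 6, d(29) = 2, d(30) = 8, d(31) = 2, d(32) = 6, d(33) = 4, d(34) = 4, d(35) = 4, d(36) = 9, d(37) = 2, d(38) = 4, d(39) = 4, d(40) = 8, d(41) = 2, d(42) = 8, d(43) = 2, d(44) = 6, d(45) = 6, d(46) = 4, d(47) = 2, d(48) = 10, d(49) = 3, d(50) = 6, d(51) = 4, d(52) = 6, d(53) = 2, d(54) = 8, d(55) = 4, d(56) = 8, d(57) = 4, d(58) = 4, d(59) = 2, d(60) = 12, d(61) = 2, d(62) = 4, d(63) = 6, d(64) = 7, d(65) = 4, d(66) = 8, d(67) = 2, d(68) = 6, d(69) = 4, d(70) = 8, d(71) = 2, d(72) = 12, d(73) = 2, d(74) = 4, d(75) = 6, d(76) = 6, d(77) = 4, d(78) = 8, d(79) = 2, d(80) = 10, d(81) = 5, d(82) = 4, d(83) = 2, d(84) = 12, d(85) = 4, d(86) = 4, d(87) = 4, d(88) = 8, d(89) = 2, d(90) = 12, d(91) = 4, d(92) = 6, d(93) = 4, d(94) = 4. Summing all 94 values: 443. (Dirichlet's divisor formula: Σ_{n ≤ x} d(n) = x ln(x) + (2γ − 1) x + O(√x). For x = 94, the asymptotic estimate is ≈ 441.59.)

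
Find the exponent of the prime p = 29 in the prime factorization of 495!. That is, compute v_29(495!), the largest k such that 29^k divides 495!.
v_29(495!) = 17

Legendre's formula: v_p(n!) = Σ_{k ≥ 1} ⌊n / p^k⌋. For p = 29, n = 495, the terms are:
  ⌊495/29^1⌋ = ⌊495/29⌋ = 17
(the next term ⌊495/29^2⌋ = 0, terminating the sum). Summing: v_29(495!) = 17 = 17.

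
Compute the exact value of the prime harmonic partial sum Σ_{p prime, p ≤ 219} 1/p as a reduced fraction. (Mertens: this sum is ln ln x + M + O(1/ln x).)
Σ 1/p = 3215488142498485484492183158345029261034221047849345857469577412562094716564064084247/1645783550795210387735581011435590727981167322669649249414629852197255934130751870910

π(219) = 47, so the primes ≤ 219 are [2, 3, 5, 7, 11, 13, 17, 19, 23, 29, 31, 37, 41, 43, 47, 53, 59, 61, 67, 71, 73, 79, 83, 89, 97, 101, 103, 107, 109, 113, 127, 131, 137, 139, 149, 151, 157, 163, 167, 173, 179, 181, 191, 193, 197, 199, 211]. Summing 1/p over these primes: 3215488142498485484492183158345029261034221047849345857469577412562094716564064084247/1645783550795210387735581011435590727981167322669649249414629852197255934130751870910 ≈ 1.9538. Mertens estimate ln ln(219) + 0.2615 ≈ 1.9459.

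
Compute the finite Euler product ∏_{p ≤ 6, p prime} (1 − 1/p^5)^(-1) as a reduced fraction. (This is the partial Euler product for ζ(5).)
∏ = 3037500/2929531

The primes p ≤ 6 are [2, 3, 5]. For each prime, (1 − 1/p^5)^(-1) = p^5 / (p^5 − 1). The product is (1 − 1/2^5)^(-1), (1 − 1/3^5)^(-1), (1 − 1/5^5)^(-1) = ∏ p^5 / (p^5 − 1) = 3037500/2929531.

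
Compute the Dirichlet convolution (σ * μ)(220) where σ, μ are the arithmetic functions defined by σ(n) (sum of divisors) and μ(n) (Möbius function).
(σ * μ)(220) = 220

Divisors of 220: [1, 2, 4, 5, 10, 11, 20, 22, 44, 55, 110, 220]. For each d | 220:
  d = 1: σ(1) · μ(220/1) = 1 · 0 = 0
  d = 2: σ(2) · μ(220/2) = 3 · -1 = -3
  d = 4: σ(4) · μ(220/4) = 7 · 1 = 7
  d = 5: σ(5) · μ(220/5) = 6 · 0 = 0
  d = 10: σ(10) · μ(220/10) = 18 · 1 = 18
  d = 11: σ(11) · μ(220/11) = 12 · 0 = 0
  d = 20: σ(20) · μ(220/20) = 42 · -1 = -42
  d = 22: σ(22) · μ(220/22) = 36 · 1 = 36
  d = 44: σ(44) · μ(220/44) = 84 · -1 = -84
  d = 55: σ(55) · μ(220/55) = 72 · 0 = 0
  d = 110: σ(110) · μ(220/110) = 216 · -1 = -216
  d = 220: σ(220) · μ(220/220) = 504 · 1 = 504
Summing: (σ * μ)(220) = 0 + -3 + 7 + 0 + 18 + 0 + -42 + 36 + -84 + 0 + -216 + 504 = 220.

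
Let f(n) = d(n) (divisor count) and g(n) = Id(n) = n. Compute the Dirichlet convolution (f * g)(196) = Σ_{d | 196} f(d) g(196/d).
(d * Id)(196) = 726

Divisors of 196: [1, 2, 4, 7, 14, 28, 49, 98, 196]. For each d | 196:
  d = 1: d(1) · Id(196/1) = 1 · 196 = 196
  d = 2: d(2) · Id(196/2) = 2 · 98 = 196
  d = 4: d(4) · Id(196/4) = 3 · 49 = 147
  d = 7: d(7) · Id(196/7) = 2 · 28 = 56
  d = 14: d(14) · Id(196/14) = 4 · 14 = 56
  d = 28: d(28) · Id(196/28) = 6 · 7 = 42
  d = 49: d(49) · Id(196/49) = 3 · 4 = 12
  d = 98: d(98) · Id(196/98) = 6 · 2 = 12
  d = 196: d(196) · Id(196/196) = 9 · 1 = 9
Summing: (d * Id)(196) = 196 + 196 + 147 + 56 + 56 + 42 + 12 + 12 + 9 = 726.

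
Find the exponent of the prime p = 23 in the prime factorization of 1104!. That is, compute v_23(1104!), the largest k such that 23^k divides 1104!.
v_23(1104!) = 50

Legendre's formula: v_p(n!) = Σ_{k ≥ 1} ⌊n / p^k⌋. For p = 23, n = 1104, the terms are:
  ⌊1104/23^1⌋ = ⌊1104/23⌋ = 48
  ⌊1104/23^2⌋ = ⌊1104/529⌋ = 2
(the next term ⌊1104/23^3⌋ = 0, terminating the sum). Summing: v_23(1104!) = 48 + 2 = 50.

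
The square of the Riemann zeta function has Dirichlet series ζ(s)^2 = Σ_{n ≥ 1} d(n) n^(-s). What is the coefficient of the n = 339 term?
d(339) = 4

ζ(s)^2 = (Σ 1/m^s)(Σ 1/k^s). The coefficient of 1/n^s in the product is the number of ordered pairs (m, k) with mk = n, which equals d(n). For n = 339, divisors are [1, 3, 113, 339], so d(339) = 4.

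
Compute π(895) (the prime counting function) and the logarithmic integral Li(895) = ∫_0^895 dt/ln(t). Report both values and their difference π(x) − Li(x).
π(895) = 154;  Li(895) ≈ 162.29;  π(x) − Li(x) ≈ -8.29.

Direct count of primes ≤ 895 gives π(895) = 154. Numerical evaluation of the logarithmic integral gives Li(895) ≈ 162.29. The difference π(x) − Li(x) ≈ -8.29 is typically negative for small/moderate x (Li(x) overestimates), though Littlewood's theorem shows this sign changes infinitely often.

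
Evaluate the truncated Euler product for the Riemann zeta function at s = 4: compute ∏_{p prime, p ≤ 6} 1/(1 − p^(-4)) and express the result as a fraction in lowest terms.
∏ = 225/208

The primes p ≤ 6 are [2, 3, 5]. For each prime, (1 − 1/p^4)^(-1) = p^4 / (p^4 − 1). The product is (1 − 1/2^4)^(-1), (1 − 1/3^4)^(-1), (1 − 1/5^4)^(-1) = ∏ p^4 / (p^4 − 1) = 225/208.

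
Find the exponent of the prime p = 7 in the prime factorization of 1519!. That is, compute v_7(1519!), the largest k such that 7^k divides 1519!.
v_7(1519!) = 252

Legendre's formula: v_p(n!) = Σ_{k ≥ 1} ⌊n / p^k⌋. For p = 7, n = 1519, the terms are:
  ⌊1519/7^1⌋ = ⌊1519/7⌋ = 217
  ⌊1519/7^2⌋ = ⌊1519/49⌋ = 31
  ⌊1519/7^3⌋ = ⌊1519/343⌋ = 4
(the next term ⌊1519/7^4⌋ = 0, terminating the sum). Summing: v_7(1519!) = 217 + 31 + 4 = 252.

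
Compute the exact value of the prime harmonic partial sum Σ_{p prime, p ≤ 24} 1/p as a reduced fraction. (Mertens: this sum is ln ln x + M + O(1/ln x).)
Σ 1/p = 334406399/223092870

π(24) = 9, so the primes ≤ 24 are [2, 3, 5, 7, 11, 13, 17, 19, 23]. Summing 1/p over these primes: 334406399/223092870 ≈ 1.4990. Mertens estimate ln ln(24) + 0.2615 ≈ 1.4178.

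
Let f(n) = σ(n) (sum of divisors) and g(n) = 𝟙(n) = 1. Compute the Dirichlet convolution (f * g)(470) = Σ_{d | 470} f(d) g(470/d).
(σ * 𝟙)(470) = 1372

Divisors of 470: [1, 2, 5, 10, 47, 94, 235, 470]. For each d | 470:
  d = 1: σ(1) · 𝟙(470/1) = 1 · 1 = 1
  d = 2: σ(2) · 𝟙(470/2) = 3 · 1 = 3
  d = 5: σ(5) · 𝟙(470/5) = 6 · 1 = 6
  d = 10: σ(10) · 𝟙(470/10) = 18 · 1 = 18
  d = 47: σ(47) · 𝟙(470/47) = 48 · 1 = 48
  d = 94: σ(94) · 𝟙(470/94) = 144 · 1 = 144
  d = 235: σ(235) · 𝟙(470/235) = 288 · 1 = 288
  d = 470: σ(470) · 𝟙(470/470) = 864 · 1 = 864
Summing: (σ * 𝟙)(470) = 1 + 3 + 6 + 18 + 48 + 144 + 288 + 864 = 1372.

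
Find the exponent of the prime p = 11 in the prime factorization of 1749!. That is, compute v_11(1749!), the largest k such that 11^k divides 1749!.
v_11(1749!) = 174

Legendre's formula: v_p(n!) = Σ_{k ≥ 1} ⌊n / p^k⌋. For p = 11, n = 1749, the terms are:
  ⌊1749/11^1⌋ = ⌊1749/11⌋ = 159
  ⌊1749/11^2⌋ = ⌊1749/121⌋ = 14
  ⌊1749/11^3⌋ = ⌊1749/1331⌋ = 1
(the next term ⌊1749/11^4⌋ = 0, terminating the sum). Summing: v_11(1749!) = 159 + 14 + 1 = 174.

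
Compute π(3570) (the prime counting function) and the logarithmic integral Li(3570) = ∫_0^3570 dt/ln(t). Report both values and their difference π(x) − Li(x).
π(3570) = 499;  Li(3570) ≈ 513.17;  π(x) − Li(x) ≈ -14.17.

Direct count of primes ≤ 3570 gives π(3570) = 499. Numerical evaluation of the logarithmic integral gives Li(3570) ≈ 513.17. The difference π(x) − Li(x) ≈ -14.17 is typically negative for small/moderate x (Li(x) overestimates), though Littlewood's theorem shows this sign changes infinitely often.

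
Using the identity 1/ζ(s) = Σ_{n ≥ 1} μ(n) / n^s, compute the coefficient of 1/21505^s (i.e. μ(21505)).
μ(21505) = 1

Factor n = 21505 = 5 · 11 · 17 · 23. μ(n) = 0 if any exponent ≥ 2 (not squarefree); otherwise μ(n) = (−1)^{ω(n)} where ω(n) is the number of distinct prime factors. Applying: μ(21505) = 1.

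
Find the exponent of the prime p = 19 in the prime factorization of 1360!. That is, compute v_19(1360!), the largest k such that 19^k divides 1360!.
v_19(1360!) = 74

Legendre's formula: v_p(n!) = Σ_{k ≥ 1} ⌊n / p^k⌋. For p = 19, n = 1360, the terms are:
  ⌊1360/19^1⌋ = ⌊1360/19⌋ = 71
  ⌊1360/19^2⌋ = ⌊1360/361⌋ = 3
(the next term ⌊1360/19^3⌋ = 0, terminating the sum). Summing: v_19(1360!) = 71 + 3 = 74.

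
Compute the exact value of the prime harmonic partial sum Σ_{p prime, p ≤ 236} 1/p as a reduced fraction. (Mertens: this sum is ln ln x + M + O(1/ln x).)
Σ 1/p = 8762990377702925264993654890050782886250854676753323401606562622367345144099360398279019780479/4445236185272185438169240794291312557432222642727183809026451438704160103479600800432029464270

π(236) = 51, so the primes ≤ 236 are [2, 3, 5, 7, 11, 13, 17, 19, 23, 29, 31, 37, 41, 43, 47, 53, 59, 61, 67, 71, 73, 79, 83, 89, 97, 101, 103, 107, 109, 113, 127, 131, 137, 139, 149, 151, 157, 163, 167, 173, 179, 181, 191, 193, 197, 199, 211, 223, 227, 229, 233]. Summing 1/p over these primes: 8762990377702925264993654890050782886250854676753323401606562622367345144099360398279019780479/4445236185272185438169240794291312557432222642727183809026451438704160103479600800432029464270 ≈ 1.9713. Mertens estimate ln ln(236) + 0.2615 ≈ 1.9596.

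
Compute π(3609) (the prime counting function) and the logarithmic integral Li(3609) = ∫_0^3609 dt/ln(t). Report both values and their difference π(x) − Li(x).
π(3609) = 504;  Li(3609) ≈ 517.93;  π(x) − Li(x) ≈ -13.93.

Direct count of primes ≤ 3609 gives π(3609) = 504. Numerical evaluation of the logarithmic integral gives Li(3609) ≈ 517.93. The difference π(x) − Li(x) ≈ -13.93 is typically negative for small/moderate x (Li(x) overestimates), though Littlewood's theorem shows this sign changes infinitely often.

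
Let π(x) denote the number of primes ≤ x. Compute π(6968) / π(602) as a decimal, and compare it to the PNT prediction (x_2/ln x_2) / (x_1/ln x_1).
π(6968)/π(602) = 895/110 ≈ 8.1364;  PNT prediction ≈ 8.3716.

π(602) = 110 and π(6968) = 895, so π(6968)/π(602) ≈ 8.1364. The PNT-predicted ratio is (6968/ln(6968)) / (602/ln(602)) ≈ 8.3716. The two agree to within a few percent, as expected.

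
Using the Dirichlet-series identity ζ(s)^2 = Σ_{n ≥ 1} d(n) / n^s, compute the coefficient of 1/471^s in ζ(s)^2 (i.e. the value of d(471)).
d(471) = 4

ζ(s)^2 = (Σ 1/m^s)(Σ 1/k^s). The coefficient of 1/n^s in the product is the number of ordered pairs (m, k) with mk = n, which equals d(n). For n = 471, divisors are [1, 3, 157, 471], so d(471) = 4.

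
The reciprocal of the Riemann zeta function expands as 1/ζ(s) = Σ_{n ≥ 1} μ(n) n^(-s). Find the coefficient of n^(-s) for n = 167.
μ(167) = -1

Factor n = 167 = 167. μ(n) = 0 if any exponent ≥ 2 (not squarefree); otherwise μ(n) = (−1)^{ω(n)} where ω(n) is the number of distinct prime factors. Applying: μ(167) = -1.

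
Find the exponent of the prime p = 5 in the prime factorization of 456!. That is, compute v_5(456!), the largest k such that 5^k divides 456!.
v_5(456!) = 112

Legendre's formula: v_p(n!) = Σ_{k ≥ 1} ⌊n / p^k⌋. For p = 5, n = 456, the terms are:
  ⌊456/5^1⌋ = ⌊456/5⌋ = 91
  ⌊456/5^2⌋ = ⌊456/25⌋ = 18
  ⌊456/5^3⌋ = ⌊456/125⌋ = 3
(the next term ⌊456/5^4⌋ = 0, terminating the sum). Summing: v_5(456!) = 91 + 18 + 3 = 112.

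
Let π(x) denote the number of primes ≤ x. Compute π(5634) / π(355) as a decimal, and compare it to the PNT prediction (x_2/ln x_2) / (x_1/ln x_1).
π(5634)/π(355) = 739/71 ≈ 10.4085;  PNT prediction ≈ 10.7905.

π(355) = 71 and π(5634) = 739, so π(5634)/π(355) ≈ 10.4085. The PNT-predicted ratio is (5634/ln(5634)) / (355/ln(355)) ≈ 10.7905. The two agree to within a few percent, as expected.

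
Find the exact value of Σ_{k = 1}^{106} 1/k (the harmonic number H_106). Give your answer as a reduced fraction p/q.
H_106 = 760893664482154975191407476065305792641722041/145060212702939779988529042870810778780278080

Direct summation: H_106 = 1 + 1/2 + ... + 1/106. The least common denominator is lcm(1, ..., 106) = 725301063514698899942645214354053893901390400; over this denominator the numerator is 725301063514698899942645214354053893901390400 + 362650531757349449971322607177026946950695200 + 241767021171566299980881738118017964633796800 + 181325265878674724985661303588513473475347600 + 145060212702939779988529042870810778780278080 + 120883510585783149990440869059008982316898400 + 103614437644956985706092173479150556271627200 + 90662632939337362492830651794256736737673800 + 80589007057188766660293912706005988211265600 + 72530106351469889994264521435405389390139040 + 65936460319518081812967746759459444900126400 + 60441755292891574995220434529504491158449200 + 55792389501130684610972708796465684146260800 + 51807218822478492853046086739575278135813600 + 48353404234313259996176347623603592926759360 + 45331316469668681246415325897128368368836900 + 42664768442041111761332071432591405523611200 + 40294503528594383330146956353002994105632800 + 38173740184984152628560274439687047047441600 + 36265053175734944997132260717702694695069520 + 34538145881652328568697391159716852090542400 + 32968230159759040906483873379729722450063200 + 31534828848465169562723704971915386691364800 + 30220877646445787497610217264752245579224600 + 29012042540587955997705808574162155756055616 + 27896194750565342305486354398232842073130400 + 26863002352396255553431304235335329403755200 + 25903609411239246426523043369787639067906800 + 25010381500506858618711903943243237720737600 + 24176702117156629998088173811801796463379680 + 23396808500474158062665974656582383674238400 + 22665658234834340623207662948564184184418450 + 21978820106506027270989248919819814966708800 + 21332384221020555880666035716295702761805600 + 20722887528991397141218434695830111254325440 + 20147251764297191665073478176501497052816400 + 19602731446343213511963384171731186321659200 + 19086870092492076314280137219843523523720800 + 18597463167043561536990902932155228048753600 + 18132526587867472498566130358851347347534760 + 17690269841821924388845005228147655948814400 + 17269072940826164284348695579858426045271200 + 16867466593365090696340586380326834741892800 + 16484115079879520453241936689864861225031600 + 16117801411437753332058782541201197642253120 + 15767414424232584781361852485957693345682400 + 15431937521589338296652025837320295614923200 + 15110438823222893748805108632376122789612300 + 14802062520708140815156024782735793753089600 + 14506021270293977998852904287081077878027808 + 14221589480680370587110690477530468507870400 + 13948097375282671152743177199116421036565200 + 13684925726692432074389532346302903658516800 + 13431501176198127776715652117667664701877600 + 13187292063903616362593549351891888980025280 + 12951804705619623213261521684893819533953400 + 12724580061661384209520091479895682349147200 + 12505190750253429309355951971621618860368800 + 12293238364655913558349918887356845659345600 + 12088351058578314999044086905900898231689840 + 11890181369093424589223692038591047441006400 + 11698404250237079031332987328291191837119200 + 11512715293884109522899130386572284030180800 + 11332829117417170311603831474282092092209225 + 11158477900226136922194541759293136829252160 + 10989410053253013635494624459909907483354400 + 10825389007682073133472316632150058117931200 + 10666192110510277940333017858147851380902800 + 10511609616155056520907901657305128897121600 + 10361443764495698570609217347915055627162720 + 10215507936826745069614721328930336533822400 + 10073625882148595832536739088250748526408200 + 9935631007050669862228016634987039642484800 + 9801365723171606755981692085865593160829600 + 9670680846862651999235269524720718585351872 + 9543435046246038157140068609921761761860400 + 9419494331359725973281106679922777842875200 + 9298731583521780768495451466077614024376800 + 9181026120439226581552471067772834100017600 + 9066263293933736249283065179425673673767380 + 8954334117465418517810434745111776467918400 + 8845134920910962194422502614073827974407200 + 8738567030297577107742713425952456553028800 + 8634536470413082142174347789929213022635600 + 8532953688408222352266414286518281104722240 + 8433733296682545348170293190163417370946400 + 8336793833502286206237301314414412573579200 + 8242057539939760226620968344932430612515800 + 8149450151850549437557811397236560605633600 + 8058900705718876666029391270600598821126560 + 7970341357304383515853244113780812020894400 + 7883707212116292390680926242978846672841200 + 7798936166824719354221991552194127891412800 + 7715968760794669148326012918660147807461600 + 7634748036996830525712054887937409409488320 + 7555219411611446874402554316188061394806150 + 7477330551697926803532424890247978287643200 + 7401031260354070407578012391367896876544800 + 7326273368835342423663082973273271655569600 + 7253010635146988999426452143540538939013904 + 7181198648660385147946982320337167266350400 + 7110794740340185293555345238765234253935200 + 7041757898200960193617914702466542659236800 + 6974048687641335576371588599558210518282600 + 6907629176330465713739478231943370418108480 + 6842462863346216037194766173151451829258400 = 3804468322410774875957037380326528963208610205, so H_106 = 3804468322410774875957037380326528963208610205/725301063514698899942645214354053893901390400; reducing by gcd(3804468322410774875957037380326528963208610205, 725301063514698899942645214354053893901390400) = 5 gives 760893664482154975191407476065305792641722041/145060212702939779988529042870810778780278080 ≈ 5.24536. (The PNT-adjacent estimate ln(106) + γ ≈ 5.24065 matches within O(1/n).)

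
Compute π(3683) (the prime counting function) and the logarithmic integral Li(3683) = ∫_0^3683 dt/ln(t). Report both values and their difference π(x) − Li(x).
π(3683) = 514;  Li(3683) ≈ 526.96;  π(x) − Li(x) ≈ -12.96.

Direct count of primes ≤ 3683 gives π(3683) = 514. Numerical evaluation of the logarithmic integral gives Li(3683) ≈ 526.96. The difference π(x) − Li(x) ≈ -12.96 is typically negative for small/moderate x (Li(x) overestimates), though Littlewood's theorem shows this sign changes infinitely often.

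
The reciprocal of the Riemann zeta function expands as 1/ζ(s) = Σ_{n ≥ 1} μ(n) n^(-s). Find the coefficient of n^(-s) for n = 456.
μ(456) = 0

Factor n = 456 = 2^3 · 3 · 19. μ(n) = 0 if any exponent ≥ 2 (not squarefree); otherwise μ(n) = (−1)^{ω(n)} where ω(n) is the number of distinct prime factors. Applying: μ(456) = 0.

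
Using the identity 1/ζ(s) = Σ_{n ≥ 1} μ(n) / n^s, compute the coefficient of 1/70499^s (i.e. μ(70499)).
μ(70499) = 1

Factor n = 70499 = 11 · 13 · 17 · 29. μ(n) = 0 if any exponent ≥ 2 (not squarefree); otherwise μ(n) = (−1)^{ω(n)} where ω(n) is the number of distinct prime factors. Applying: μ(70499) = 1.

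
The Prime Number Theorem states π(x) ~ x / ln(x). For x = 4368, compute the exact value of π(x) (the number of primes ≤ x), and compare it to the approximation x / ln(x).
π(4368) = 596;  x/ln(x) ≈ 521.11;  relative error ≈ 12.56%.

Directly count primes up to 4368: π(4368) = 596. The PNT approximation gives 4368/ln(4368) ≈ 4368/8.38206 ≈ 521.11. Relative error (π(x) − x/ln(x)) / π(x) ≈ 12.56%; the approximation is known to undercount slightly (Li(x) is a better estimate).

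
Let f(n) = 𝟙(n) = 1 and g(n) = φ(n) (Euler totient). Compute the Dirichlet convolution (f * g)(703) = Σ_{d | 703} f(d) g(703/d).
(𝟙 * φ)(703) = 703

Divisors of 703: [1, 19, 37, 703]. For each d | 703:
  d = 1: 𝟙(1) · φ(703/1) = 1 · 648 = 648
  d = 19: 𝟙(19) · φ(703/19) = 1 · 36 = 36
  d = 37: 𝟙(37) · φ(703/37) = 1 · 18 = 18
  d = 703: 𝟙(703) · φ(703/703) = 1 · 1 = 1
Summing: (𝟙 * φ)(703) = 648 + 36 + 18 + 1 = 703.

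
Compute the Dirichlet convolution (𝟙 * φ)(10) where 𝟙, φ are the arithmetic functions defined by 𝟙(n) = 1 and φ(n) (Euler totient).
(𝟙 * φ)(10) = 10

Divisors of 10: [1, 2, 5, 10]. For each d | 10:
  d = 1: 𝟙(1) · φ(10/1) = 1 · 4 = 4
  d = 2: 𝟙(2) · φ(10/2) = 1 · 4 = 4
  d = 5: 𝟙(5) · φ(10/5) = 1 · 1 = 1
  d = 10: 𝟙(10) · φ(10/10) = 1 · 1 = 1
Summing: (𝟙 * φ)(10) = 4 + 4 + 1 + 1 = 10.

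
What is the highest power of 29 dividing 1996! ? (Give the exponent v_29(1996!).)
v_29(1996!) = 70

Legendre's formula: v_p(n!) = Σ_{k ≥ 1} ⌊n / p^k⌋. For p = 29, n = 1996, the terms are:
  ⌊1996/29^1⌋ = ⌊1996/29⌋ = 68
  ⌊1996/29^2⌋ = ⌊1996/841⌋ = 2
(the next term ⌊1996/29^3⌋ = 0, terminating the sum). Summing: v_29(1996!) = 68 + 2 = 70.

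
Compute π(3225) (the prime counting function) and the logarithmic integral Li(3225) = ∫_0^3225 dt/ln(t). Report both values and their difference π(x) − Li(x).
π(3225) = 456;  Li(3225) ≈ 470.73;  π(x) − Li(x) ≈ -14.73.

Direct count of primes ≤ 3225 gives π(3225) = 456. Numerical evaluation of the logarithmic integral gives Li(3225) ≈ 470.73. The difference π(x) − Li(x) ≈ -14.73 is typically negative for small/moderate x (Li(x) overestimates), though Littlewood's theorem shows this sign changes infinitely often.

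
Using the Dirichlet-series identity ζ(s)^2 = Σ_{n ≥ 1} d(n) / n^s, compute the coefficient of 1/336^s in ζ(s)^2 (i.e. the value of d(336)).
d(336) = 20

ζ(s)^2 = (Σ 1/m^s)(Σ 1/k^s). The coefficient of 1/n^s in the product is the number of ordered pairs (m, k) with mk = n, which equals d(n). For n = 336, divisors are [1, 2, 3, 4, 6, 7, 8, 12, 14, 16, 21, 24, 28, 42, 48, 56, 84, 112, 168, 336], so d(336) = 20.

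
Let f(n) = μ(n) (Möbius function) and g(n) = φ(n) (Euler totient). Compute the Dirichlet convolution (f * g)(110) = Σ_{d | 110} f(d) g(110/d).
(μ * φ)(110) = 0

Divisors of 110: [1, 2, 5, 10, 11, 22, 55, 110]. For each d | 110:
  d = 1: μ(1) · φ(110/1) = 1 · 40 = 40
  d = 2: μ(2) · φ(110/2) = -1 · 40 = -40
  d = 5: μ(5) · φ(110/5) = -1 · 10 = -10
  d = 10: μ(10) · φ(110/10) = 1 · 10 = 10
  d = 11: μ(11) · φ(110/11) = -1 · 4 = -4
  d = 22: μ(22) · φ(110/22) = 1 · 4 = 4
  d = 55: μ(55) · φ(110/55) = 1 · 1 = 1
  d = 110: μ(110) · φ(110/110) = -1 · 1 = -1
Summing: (μ * φ)(110) = 40 + -40 + -10 + 10 + -4 + 4 + 1 + -1 = 0.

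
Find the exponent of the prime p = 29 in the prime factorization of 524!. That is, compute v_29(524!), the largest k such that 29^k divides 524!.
v_29(524!) = 18

Legendre's formula: v_p(n!) = Σ_{k ≥ 1} ⌊n / p^k⌋. For p = 29, n = 524, the terms are:
  ⌊524/29^1⌋ = ⌊524/29⌋ = 18
(the next term ⌊524/29^2⌋ = 0, terminating the sum). Summing: v_29(524!) = 18 = 18.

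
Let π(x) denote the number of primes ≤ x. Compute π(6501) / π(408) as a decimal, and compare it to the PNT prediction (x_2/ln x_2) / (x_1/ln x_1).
π(6501)/π(408) = 842/79 ≈ 10.6582;  PNT prediction ≈ 10.9095.

π(408) = 79 and π(6501) = 842, so π(6501)/π(408) ≈ 10.6582. The PNT-predicted ratio is (6501/ln(6501)) / (408/ln(408)) ≈ 10.9095. The two agree to within a few percent, as expected.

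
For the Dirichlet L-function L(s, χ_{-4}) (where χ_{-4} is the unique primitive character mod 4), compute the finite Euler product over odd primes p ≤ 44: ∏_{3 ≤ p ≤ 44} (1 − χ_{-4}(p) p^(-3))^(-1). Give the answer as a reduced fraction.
∏ = 53382899586415799670070183783895/55093305095879233542015487574016

The odd primes p ≤ 44 are [3, 5, 7, 11, 13, 17, 19, 23, 29, 31, 37, 41, 43]. For each, χ(p) = 1 if p ≡ 1 mod 4, χ(p) = −1 if p ≡ 3 mod 4. Taking (1 − χ(p)/p^3)^(-1) = p^3/(p^3 − χ(p)): (1 − (-1)/3^3)^(-1) · (1 − (1)/5^3)^(-1) · (1 − (-1)/7^3)^(-1) · (1 − (-1)/11^3)^(-1) · (1 − (1)/13^3)^(-1) · (1 − (1)/17^3)^(-1) · (1 − (-1)/19^3)^(-1) · (1 − (-1)/23^3)^(-1) · (1 − (1)/29^3)^(-1) · (1 − (-1)/31^3)^(-1) · (1 − (1)/37^3)^(-1) · (1 − (1)/41^3)^(-1) · (1 − (-1)/43^3)^(-1) = 53382899586415799670070183783895/55093305095879233542015487574016.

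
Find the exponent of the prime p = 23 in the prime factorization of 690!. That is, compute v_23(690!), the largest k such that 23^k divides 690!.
v_23(690!) = 31

Legendre's formula: v_p(n!) = Σ_{k ≥ 1} ⌊n / p^k⌋. For p = 23, n = 690, the terms are:
  ⌊690/23^1⌋ = ⌊690/23⌋ = 30
  ⌊690/23^2⌋ = ⌊690/529⌋ = 1
(the next term ⌊690/23^3⌋ = 0, terminating the sum). Summing: v_23(690!) = 30 + 1 = 31.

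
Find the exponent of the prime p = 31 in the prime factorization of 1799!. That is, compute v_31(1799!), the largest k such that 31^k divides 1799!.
v_31(1799!) = 59

Legendre's formula: v_p(n!) = Σ_{k ≥ 1} ⌊n / p^k⌋. For p = 31, n = 1799, the terms are:
  ⌊1799/31^1⌋ = ⌊1799/31⌋ = 58
  ⌊1799/31^2⌋ = ⌊1799/961⌋ = 1
(the next term ⌊1799/31^3⌋ = 0, terminating the sum). Summing: v_31(1799!) = 58 + 1 = 59.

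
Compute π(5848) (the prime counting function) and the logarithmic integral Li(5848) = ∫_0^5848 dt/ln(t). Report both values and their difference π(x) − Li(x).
π(5848) = 767;  Li(5848) ≈ 782.92;  π(x) − Li(x) ≈ -15.92.

Direct count of primes ≤ 5848 gives π(5848) = 767. Numerical evaluation of the logarithmic integral gives Li(5848) ≈ 782.92. The difference π(x) − Li(x) ≈ -15.92 is typically negative for small/moderate x (Li(x) overestimates), though Littlewood's theorem shows this sign changes infinitely often.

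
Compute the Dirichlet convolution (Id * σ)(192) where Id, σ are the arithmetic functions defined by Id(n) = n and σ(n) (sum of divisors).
(Id * σ)(192) = 5383

Divisors of 192: [1, 2, 3, 4, 6, 8, 12, 16, 24, 32, 48, 64, 96, 192]. For each d | 192:
  d = 1: Id(1) · σ(192/1) = 1 · 508 = 508
  d = 2: Id(2) · σ(192/2) = 2 · 252 = 504
  d = 3: Id(3) · σ(192/3) = 3 · 127 = 381
  d = 4: Id(4) · σ(192/4) = 4 · 124 = 496
  d = 6: Id(6) · σ(192/6) = 6 · 63 = 378
  d = 8: Id(8) · σ(192/8) = 8 · 60 = 480
  d = 12: Id(12) · σ(192/12) = 12 · 31 = 372
  d = 16: Id(16) · σ(192/16) = 16 · 28 = 448
  d = 24: Id(24) · σ(192/24) = 24 · 15 = 360
  d = 32: Id(32) · σ(192/32) = 32 · 12 = 384
  d = 48: Id(48) · σ(192/48) = 48 · 7 = 336
  d = 64: Id(64) · σ(192/64) = 64 · 4 = 256
  d = 96: Id(96) · σ(192/96) = 96 · 3 = 288
  d = 192: Id(192) · σ(192/192) = 192 · 1 = 192
Summing: (Id * σ)(192) = 508 + 504 + 381 + 496 + 378 + 480 + 372 + 448 + 360 + 384 + 336 + 256 + 288 + 192 = 5383.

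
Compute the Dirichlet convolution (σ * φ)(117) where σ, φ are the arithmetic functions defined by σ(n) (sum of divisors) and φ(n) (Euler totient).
(σ * φ)(117) = 702

Divisors of 117: [1, 3, 9, 13, 39, 117]. For each d | 117:
  d = 1: σ(1) · φ(117/1) = 1 · 72 = 72
  d = 3: σ(3) · φ(117/3) = 4 · 24 = 96
  d = 9: σ(9) · φ(117/9) = 13 · 12 = 156
  d = 13: σ(13) · φ(117/13) = 14 · 6 = 84
  d = 39: σ(39) · φ(117/39) = 56 · 2 = 112
  d = 117: σ(117) · φ(117/117) = 182 · 1 = 182
Summing: (σ * φ)(117) = 72 + 96 + 156 + 84 + 112 + 182 = 702.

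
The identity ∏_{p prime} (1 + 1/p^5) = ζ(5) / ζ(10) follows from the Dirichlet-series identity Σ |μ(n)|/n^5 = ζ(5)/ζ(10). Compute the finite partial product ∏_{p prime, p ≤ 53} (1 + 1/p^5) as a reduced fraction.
∏ = 32347597211284988160480267437380591091977322089812731895007080802055947812864/31226639806314720763085693561071542877365250131832357293968847568717289128655

The primes p ≤ 53 are [2, 3, 5, 7, 11, 13, 17, 19, 23, 29, 31, 37, 41, 43, 47, 53]. For each, (1 + 1/p^5) = (p^5 + 1)/p^5. Multiplying these fractions over p ∈ [2, 3, 5, 7, 11, 13, 17, 19, 23, 29, 31, 37, 41, 43, 47, 53] gives 32347597211284988160480267437380591091977322089812731895007080802055947812864/31226639806314720763085693561071542877365250131832357293968847568717289128655. (In the limit P → ∞ this tends to ζ(5)/ζ(10).)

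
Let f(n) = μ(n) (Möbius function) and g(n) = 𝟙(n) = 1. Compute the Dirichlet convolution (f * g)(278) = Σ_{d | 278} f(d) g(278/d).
(μ * 𝟙)(278) = 0

Divisors of 278: [1, 2, 139, 278]. For each d | 278:
  d = 1: μ(1) · 𝟙(278/1) = 1 · 1 = 1
  d = 2: μ(2) · 𝟙(278/2) = -1 · 1 = -1
  d = 139: μ(139) · 𝟙(278/139) = -1 · 1 = -1
  d = 278: μ(278) · 𝟙(278/278) = 1 · 1 = 1
Summing: (μ * 𝟙)(278) = 1 + -1 + -1 + 1 = 0.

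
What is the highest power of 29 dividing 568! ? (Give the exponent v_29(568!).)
v_29(568!) = 19

Legendre's formula: v_p(n!) = Σ_{k ≥ 1} ⌊n / p^k⌋. For p = 29, n = 568, the terms are:
  ⌊568/29^1⌋ = ⌊568/29⌋ = 19
(the next term ⌊568/29^2⌋ = 0, terminating the sum). Summing: v_29(568!) = 19 = 19.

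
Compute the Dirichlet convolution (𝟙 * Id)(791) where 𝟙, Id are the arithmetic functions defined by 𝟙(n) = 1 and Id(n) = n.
(𝟙 * Id)(791) = 912

Divisors of 791: [1, 7, 113, 791]. For each d | 791:
  d = 1: 𝟙(1) · Id(791/1) = 1 · 791 = 791
  d = 7: 𝟙(7) · Id(791/7) = 1 · 113 = 113
  d = 113: 𝟙(113) · Id(791/113) = 1 · 7 = 7
  d = 791: 𝟙(791) · Id(791/791) = 1 · 1 = 1
Summing: (𝟙 * Id)(791) = 791 + 113 + 7 + 1 = 912.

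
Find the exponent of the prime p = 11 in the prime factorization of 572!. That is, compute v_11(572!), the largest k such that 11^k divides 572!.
v_11(572!) = 56

Legendre's formula: v_p(n!) = Σ_{k ≥ 1} ⌊n / p^k⌋. For p = 11, n = 572, the terms are:
  ⌊572/11^1⌋ = ⌊572/11⌋ = 52
  ⌊572/11^2⌋ = ⌊572/121⌋ = 4
(the next term ⌊572/11^3⌋ = 0, terminating the sum). Summing: v_11(572!) = 52 + 4 = 56.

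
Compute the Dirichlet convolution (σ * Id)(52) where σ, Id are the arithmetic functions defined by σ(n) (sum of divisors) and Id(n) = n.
(σ * Id)(52) = 459

Divisors of 52: [1, 2, 4, 13, 26, 52]. For each d | 52:
  d = 1: σ(1) · Id(52/1) = 1 · 52 = 52
  d = 2: σ(2) · Id(52/2) = 3 · 26 = 78
  d = 4: σ(4) · Id(52/4) = 7 · 13 = 91
  d = 13: σ(13) · Id(52/13) = 14 · 4 = 56
  d = 26: σ(26) · Id(52/26) = 42 · 2 = 84
  d = 52: σ(52) · Id(52/52) = 98 · 1 = 98
Summing: (σ * Id)(52) = 52 + 78 + 91 + 56 + 84 + 98 = 459.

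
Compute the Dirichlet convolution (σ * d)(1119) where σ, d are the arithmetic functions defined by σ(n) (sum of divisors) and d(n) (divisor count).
(σ * d)(1119) = 2256

Divisors of 1119: [1, 3, 373, 1119]. For each d | 1119:
  d = 1: σ(1) · d(1119/1) = 1 · 4 = 4
  d = 3: σ(3) · d(1119/3) = 4 · 2 = 8
  d = 373: σ(373) · d(1119/373) = 374 · 2 = 748
  d = 1119: σ(1119) · d(1119/1119) = 1496 · 1 = 1496
Summing: (σ * d)(1119) = 4 + 8 + 748 + 1496 = 2256.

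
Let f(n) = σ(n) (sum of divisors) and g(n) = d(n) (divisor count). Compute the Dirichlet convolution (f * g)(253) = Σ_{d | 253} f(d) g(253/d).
(σ * d)(253) = 364

Divisors of 253: [1, 11, 23, 253]. For each d | 253:
  d = 1: σ(1) · d(253/1) = 1 · 4 = 4
  d = 11: σ(11) · d(253/11) = 12 · 2 = 24
  d = 23: σ(23) · d(253/23) = 24 · 2 = 48
  d = 253: σ(253) · d(253/253) = 288 · 1 = 288
Summing: (σ * d)(253) = 4 + 24 + 48 + 288 = 364.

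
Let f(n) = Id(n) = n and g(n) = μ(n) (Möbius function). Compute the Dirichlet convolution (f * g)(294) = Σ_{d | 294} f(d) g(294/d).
(Id * μ)(294) = 84

Divisors of 294: [1, 2, 3, 6, 7, 14, 21, 42, 49, 98, 147, 294]. For each d | 294:
  d = 1: Id(1) · μ(294/1) = 1 · 0 = 0
  d = 2: Id(2) · μ(294/2) = 2 · 0 = 0
  d = 3: Id(3) · μ(294/3) = 3 · 0 = 0
  d = 6: Id(6) · μ(294/6) = 6 · 0 = 0
  d = 7: Id(7) · μ(294/7) = 7 · -1 = -7
  d = 14: Id(14) · μ(294/14) = 14 · 1 = 14
  d = 21: Id(21) · μ(294/21) = 21 · 1 = 21
  d = 42: Id(42) · μ(294/42) = 42 · -1 = -42
  d = 49: Id(49) · μ(294/49) = 49 · 1 = 49
  d = 98: Id(98) · μ(294/98) = 98 · -1 = -98
  d = 147: Id(147) · μ(294/147) = 147 · -1 = -147
  d = 294: Id(294) · μ(294/294) = 294 · 1 = 294
Summing: (Id * μ)(294) = 0 + 0 + 0 + 0 + -7 + 14 + 21 + -42 + 49 + -98 + -147 + 294 = 84.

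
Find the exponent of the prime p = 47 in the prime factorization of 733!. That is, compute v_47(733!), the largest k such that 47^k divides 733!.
v_47(733!) = 15

Legendre's formula: v_p(n!) = Σ_{k ≥ 1} ⌊n / p^k⌋. For p = 47, n = 733, the terms are:
  ⌊733/47^1⌋ = ⌊733/47⌋ = 15
(the next term ⌊733/47^2⌋ = 0, terminating the sum). Summing: v_47(733!) = 15 = 15.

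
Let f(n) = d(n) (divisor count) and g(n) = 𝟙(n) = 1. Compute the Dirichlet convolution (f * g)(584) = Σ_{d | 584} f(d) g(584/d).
(d * 𝟙)(584) = 30

Divisors of 584: [1, 2, 4, 8, 73, 146, 292, 584]. For each d | 584:
  d = 1: d(1) · 𝟙(584/1) = 1 · 1 = 1
  d = 2: d(2) · 𝟙(584/2) = 2 · 1 = 2
  d = 4: d(4) · 𝟙(584/4) = 3 · 1 = 3
  d = 8: d(8) · 𝟙(584/8) = 4 · 1 = 4
  d = 73: d(73) · 𝟙(584/73) = 2 · 1 = 2
  d = 146: d(146) · 𝟙(584/146) = 4 · 1 = 4
  d = 292: d(292) · 𝟙(584/292) = 6 · 1 = 6
  d = 584: d(584) · 𝟙(584/584) = 8 · 1 = 8
Summing: (d * 𝟙)(584) = 1 + 2 + 3 + 4 + 2 + 4 + 6 + 8 = 30.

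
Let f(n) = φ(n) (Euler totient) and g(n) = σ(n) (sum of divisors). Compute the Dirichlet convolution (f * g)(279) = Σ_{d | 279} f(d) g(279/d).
(φ * σ)(279) = 1674

Divisors of 279: [1, 3, 9, 31, 93, 279]. For each d | 279:
  d = 1: φ(1) · σ(279/1) = 1 · 416 = 416
  d = 3: φ(3) · σ(279/3) = 2 · 128 = 256
  d = 9: φ(9) · σ(279/9) = 6 · 32 = 192
  d = 31: φ(31) · σ(279/31) = 30 · 13 = 390
  d = 93: φ(93) · σ(279/93) = 60 · 4 = 240
  d = 279: φ(279) · σ(279/279) = 180 · 1 = 180
Summing: (φ * σ)(279) = 416 + 256 + 192 + 390 + 240 + 180 = 1674.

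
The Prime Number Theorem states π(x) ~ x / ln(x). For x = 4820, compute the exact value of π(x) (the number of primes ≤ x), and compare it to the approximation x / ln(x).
π(4820) = 649;  x/ln(x) ≈ 568.36;  relative error ≈ 12.43%.

Directly count primes up to 4820: π(4820) = 649. The PNT approximation gives 4820/ln(4820) ≈ 4820/8.48053 ≈ 568.36. Relative error (π(x) − x/ln(x)) / π(x) ≈ 12.43%; the approximation is known to undercount slightly (Li(x) is a better estimate).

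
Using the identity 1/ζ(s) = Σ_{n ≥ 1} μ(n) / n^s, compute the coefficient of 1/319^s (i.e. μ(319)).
μ(319) = 1

Factor n = 319 = 11 · 29. μ(n) = 0 if any exponent ≥ 2 (not squarefree); otherwise μ(n) = (−1)^{ω(n)} where ω(n) is the number of distinct prime factors. Applying: μ(319) = 1.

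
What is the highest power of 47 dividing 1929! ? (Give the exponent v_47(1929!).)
v_47(1929!) = 41

Legendre's formula: v_p(n!) = Σ_{k ≥ 1} ⌊n / p^k⌋. For p = 47, n = 1929, the terms are:
  ⌊1929/47^1⌋ = ⌊1929/47⌋ = 41
(the next term ⌊1929/47^2⌋ = 0, terminating the sum). Summing: v_47(1929!) = 41 = 41.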